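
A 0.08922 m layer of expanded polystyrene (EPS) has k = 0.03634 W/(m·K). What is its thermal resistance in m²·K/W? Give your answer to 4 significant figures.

R = L/k = 0.08922/0.03634 = 2.4551 m²·K/W

2.455 m²·K/W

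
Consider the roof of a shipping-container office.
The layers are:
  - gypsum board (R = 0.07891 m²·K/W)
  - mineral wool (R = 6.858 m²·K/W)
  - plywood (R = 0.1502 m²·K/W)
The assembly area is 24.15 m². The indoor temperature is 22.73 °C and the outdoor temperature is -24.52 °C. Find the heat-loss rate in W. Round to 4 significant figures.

R_total = 0.07891 + 6.858 + 0.1502 = 7.0871 m²·K/W
Q = A·ΔT/R = 24.15 × (22.73 − (-24.52)) / 7.0871 = 161.01 W

161.0 W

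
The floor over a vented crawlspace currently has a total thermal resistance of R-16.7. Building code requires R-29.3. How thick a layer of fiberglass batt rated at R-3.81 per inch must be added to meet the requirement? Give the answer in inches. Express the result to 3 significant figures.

ΔR = 29.3 − 16.7 = 12.6 ft²·°F·h/BTU
L = ΔR / (R/in) = 12.6/3.81 = 3.307 in

3.31 in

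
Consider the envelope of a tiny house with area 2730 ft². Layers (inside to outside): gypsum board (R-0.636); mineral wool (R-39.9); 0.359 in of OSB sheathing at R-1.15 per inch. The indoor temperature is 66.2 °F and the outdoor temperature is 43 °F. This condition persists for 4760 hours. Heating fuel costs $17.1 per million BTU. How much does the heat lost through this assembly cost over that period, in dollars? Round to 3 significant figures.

126 dollars

0.359 × 1.15 = 0.4128
R_total = 0.636 + 39.9 + 0.4128 = 40.95 ft²·°F·h/BTU
Q = 2730 × (66.2 − 43) / 40.95 = 1547 BTU/h
E = 1547 × 4760 = 7362000 BTU
Cost = 7362000/10⁶ × 17.1 = $125.9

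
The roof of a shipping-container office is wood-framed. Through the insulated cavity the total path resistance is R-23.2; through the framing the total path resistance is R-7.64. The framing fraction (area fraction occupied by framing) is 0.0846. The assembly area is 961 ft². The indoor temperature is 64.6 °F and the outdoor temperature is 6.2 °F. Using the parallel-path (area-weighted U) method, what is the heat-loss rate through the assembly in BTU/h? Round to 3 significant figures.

U_eff = 0.9154/23.2 + 0.0846/7.64 = 0.03946 + 0.01107 = 0.05053
R_eff = 1/U_eff = 19.79 ft²·°F·h/BTU
Q = 961 × (64.6 − 6.2) / 19.79 = 2836 BTU/h

2840 BTU/h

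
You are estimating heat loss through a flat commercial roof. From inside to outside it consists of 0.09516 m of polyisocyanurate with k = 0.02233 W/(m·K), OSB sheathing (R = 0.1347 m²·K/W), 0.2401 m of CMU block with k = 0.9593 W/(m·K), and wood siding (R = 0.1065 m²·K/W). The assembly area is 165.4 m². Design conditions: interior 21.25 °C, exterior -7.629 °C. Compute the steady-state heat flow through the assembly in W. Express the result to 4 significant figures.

0.09516/0.02233 = 4.2615
0.2401/0.9593 = 0.25029
R_total = 4.2615 + 0.1347 + 0.25029 + 0.1065 = 4.753 m²·K/W
Q = A·ΔT/R = 165.4 × (21.25 − (-7.629)) / 4.753 = 1005 W

1005 W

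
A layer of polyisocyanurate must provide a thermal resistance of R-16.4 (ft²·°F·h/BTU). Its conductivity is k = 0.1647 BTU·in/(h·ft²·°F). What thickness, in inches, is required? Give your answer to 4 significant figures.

L = R × k = 16.4 × 0.1647 = 2.7011 in

2.701 in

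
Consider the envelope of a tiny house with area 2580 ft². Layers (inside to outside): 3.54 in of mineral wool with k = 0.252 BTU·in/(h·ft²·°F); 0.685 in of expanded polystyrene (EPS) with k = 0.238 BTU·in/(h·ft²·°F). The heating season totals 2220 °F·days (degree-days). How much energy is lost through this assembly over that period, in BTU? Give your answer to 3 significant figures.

8120000 BTU

3.54/0.252 = 14.05
0.685/0.238 = 2.878
R_total = 14.05 + 2.878 = 16.93 ft²·°F·h/BTU
E = A × HDD × 24 / R = 2580 × 2220 × 24 / 16.93 = 8121000 BTU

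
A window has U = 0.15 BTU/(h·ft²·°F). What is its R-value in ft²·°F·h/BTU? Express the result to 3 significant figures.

R = 1/U = 1/0.15 = 6.667

6.67 ft²·°F·h/BTU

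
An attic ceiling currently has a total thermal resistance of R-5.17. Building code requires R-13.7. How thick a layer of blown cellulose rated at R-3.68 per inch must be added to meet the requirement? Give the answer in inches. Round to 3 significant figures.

ΔR = 13.7 − 5.17 = 8.53 ft²·°F·h/BTU
L = ΔR / (R/in) = 8.53/3.68 = 2.318 in

2.32 in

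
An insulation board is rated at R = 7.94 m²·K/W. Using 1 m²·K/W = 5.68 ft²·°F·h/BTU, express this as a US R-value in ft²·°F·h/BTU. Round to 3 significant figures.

45.1 ft²·°F·h/BTU

R_US = 7.94 × 5.68 = 45.1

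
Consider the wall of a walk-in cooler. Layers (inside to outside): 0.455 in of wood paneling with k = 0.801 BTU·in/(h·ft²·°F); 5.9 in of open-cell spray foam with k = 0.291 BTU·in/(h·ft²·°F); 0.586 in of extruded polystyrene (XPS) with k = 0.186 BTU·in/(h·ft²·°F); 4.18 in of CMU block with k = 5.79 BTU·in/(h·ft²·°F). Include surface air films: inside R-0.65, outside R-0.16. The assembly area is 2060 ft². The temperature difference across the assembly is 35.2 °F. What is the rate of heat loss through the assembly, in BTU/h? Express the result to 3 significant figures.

0.455/0.801 = 0.568
5.9/0.291 = 20.27
0.586/0.186 = 3.151
4.18/5.79 = 0.7219
R_total = 0.65 + 0.568 + 20.27 + 3.151 + 0.7219 + 0.16 = 25.53 ft²·°F·h/BTU
Q = A·ΔT/R = 2060 × 35.2 / 25.53 = 2841 BTU/h

2840 BTU/h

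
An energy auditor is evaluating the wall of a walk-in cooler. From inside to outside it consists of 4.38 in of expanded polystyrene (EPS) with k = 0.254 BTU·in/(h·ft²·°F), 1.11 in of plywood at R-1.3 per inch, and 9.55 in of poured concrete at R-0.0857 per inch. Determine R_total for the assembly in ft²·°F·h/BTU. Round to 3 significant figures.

4.38/0.254 = 17.24
1.11 × 1.3 = 1.443
9.55 × 0.0857 = 0.8184
R_total = 17.24 + 1.443 + 0.8184 = 19.51 ft²·°F·h/BTU

19.5 ft²·°F·h/BTU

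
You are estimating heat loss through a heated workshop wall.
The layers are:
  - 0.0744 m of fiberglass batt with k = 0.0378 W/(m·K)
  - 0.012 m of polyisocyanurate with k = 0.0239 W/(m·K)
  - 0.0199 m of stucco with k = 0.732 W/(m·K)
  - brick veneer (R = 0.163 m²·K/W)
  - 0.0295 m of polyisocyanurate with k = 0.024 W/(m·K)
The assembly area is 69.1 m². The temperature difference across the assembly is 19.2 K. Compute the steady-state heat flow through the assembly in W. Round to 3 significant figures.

0.0744/0.0378 = 1.968
0.012/0.0239 = 0.5021
0.0199/0.732 = 0.02719
0.0295/0.024 = 1.229
R_total = 1.968 + 0.5021 + 0.02719 + 0.163 + 1.229 = 3.89 m²·K/W
Q = A·ΔT/R = 69.1 × 19.2 / 3.89 = 341.1 W

341 W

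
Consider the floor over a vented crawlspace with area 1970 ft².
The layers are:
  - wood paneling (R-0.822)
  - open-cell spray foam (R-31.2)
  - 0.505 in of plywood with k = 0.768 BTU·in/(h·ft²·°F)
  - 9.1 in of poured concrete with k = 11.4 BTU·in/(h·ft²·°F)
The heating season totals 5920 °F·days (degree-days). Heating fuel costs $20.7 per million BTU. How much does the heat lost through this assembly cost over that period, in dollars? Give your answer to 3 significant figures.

173 dollars

0.505/0.768 = 0.6576
9.1/11.4 = 0.7982
R_total = 0.822 + 31.2 + 0.6576 + 0.7982 = 33.48 ft²·°F·h/BTU
E = A × HDD × 24 / R = 1970 × 5920 × 24 / 33.48 = 8361000 BTU
Cost = 8361000/10⁶ × 20.7 = $173.1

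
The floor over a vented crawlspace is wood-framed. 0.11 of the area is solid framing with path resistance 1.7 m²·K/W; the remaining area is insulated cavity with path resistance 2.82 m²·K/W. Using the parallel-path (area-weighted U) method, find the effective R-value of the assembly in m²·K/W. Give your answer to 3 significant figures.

2.63 m²·K/W

U_eff = 0.89/2.82 + 0.11/1.7 = 0.3156 + 0.06471 = 0.3803
R_eff = 1/U_eff = 2.629 m²·K/W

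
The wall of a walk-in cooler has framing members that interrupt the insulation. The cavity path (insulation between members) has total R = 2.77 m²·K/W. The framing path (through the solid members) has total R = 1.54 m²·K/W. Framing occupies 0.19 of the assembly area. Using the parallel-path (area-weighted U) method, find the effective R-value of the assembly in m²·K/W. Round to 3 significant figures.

2.41 m²·K/W

U_eff = 0.81/2.77 + 0.19/1.54 = 0.2924 + 0.1234 = 0.4158
R_eff = 1/U_eff = 2.405 m²·K/W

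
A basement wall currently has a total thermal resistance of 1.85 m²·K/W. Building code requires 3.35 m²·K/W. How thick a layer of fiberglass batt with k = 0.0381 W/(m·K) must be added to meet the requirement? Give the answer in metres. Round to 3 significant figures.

0.0572 m

ΔR = 3.35 − 1.85 = 1.5 m²·K/W
L = ΔR × k = 1.5 × 0.0381 = 0.05715 m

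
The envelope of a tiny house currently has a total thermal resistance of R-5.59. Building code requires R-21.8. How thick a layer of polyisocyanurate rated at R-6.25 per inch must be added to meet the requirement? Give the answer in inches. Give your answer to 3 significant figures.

ΔR = 21.8 − 5.59 = 16.21 ft²·°F·h/BTU
L = ΔR / (R/in) = 16.21/6.25 = 2.594 in

2.59 in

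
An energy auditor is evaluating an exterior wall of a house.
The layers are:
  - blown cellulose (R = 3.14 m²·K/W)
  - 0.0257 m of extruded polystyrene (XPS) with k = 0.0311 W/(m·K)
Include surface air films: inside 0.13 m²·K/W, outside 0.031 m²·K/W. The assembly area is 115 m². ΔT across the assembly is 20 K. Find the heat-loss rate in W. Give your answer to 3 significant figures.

557 W

0.0257/0.0311 = 0.8264
R_total = 0.13 + 3.14 + 0.8264 + 0.031 = 4.127 m²·K/W
Q = A·ΔT/R = 115 × 20 / 4.127 = 557.3 W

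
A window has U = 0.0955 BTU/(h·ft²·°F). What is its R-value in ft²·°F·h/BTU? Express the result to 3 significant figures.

10.5 ft²·°F·h/BTU

R = 1/U = 1/0.0955 = 10.47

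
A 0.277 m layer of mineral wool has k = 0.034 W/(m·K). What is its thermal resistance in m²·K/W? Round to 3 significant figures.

R = L/k = 0.277/0.034 = 8.147 m²·K/W

8.15 m²·K/W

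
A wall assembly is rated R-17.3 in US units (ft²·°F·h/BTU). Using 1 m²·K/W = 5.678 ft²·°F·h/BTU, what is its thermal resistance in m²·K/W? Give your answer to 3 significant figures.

R_SI = 17.3/5.678 = 3.047

3.05 m²·K/W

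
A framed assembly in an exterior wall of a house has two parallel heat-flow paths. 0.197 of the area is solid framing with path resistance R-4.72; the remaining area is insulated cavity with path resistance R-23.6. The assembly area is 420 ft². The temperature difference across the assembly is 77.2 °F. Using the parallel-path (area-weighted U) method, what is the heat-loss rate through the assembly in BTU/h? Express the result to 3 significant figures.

U_eff = 0.803/23.6 + 0.197/4.72 = 0.03403 + 0.04174 = 0.07576
R_eff = 1/U_eff = 13.2 ft²·°F·h/BTU
Q = 420 × 77.2 / 13.2 = 2457 BTU/h

2460 BTU/h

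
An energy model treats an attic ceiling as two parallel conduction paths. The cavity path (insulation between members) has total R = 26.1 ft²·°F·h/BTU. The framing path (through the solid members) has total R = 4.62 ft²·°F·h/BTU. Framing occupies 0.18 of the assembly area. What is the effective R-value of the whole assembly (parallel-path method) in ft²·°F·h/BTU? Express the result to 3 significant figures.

U_eff = 0.82/26.1 + 0.18/4.62 = 0.03142 + 0.03896 = 0.07038
R_eff = 1/U_eff = 14.21 ft²·°F·h/BTU

14.2 ft²·°F·h/BTU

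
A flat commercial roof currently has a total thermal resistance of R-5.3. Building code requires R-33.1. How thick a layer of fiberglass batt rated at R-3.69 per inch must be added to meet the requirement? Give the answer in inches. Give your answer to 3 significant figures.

ΔR = 33.1 − 5.3 = 27.8 ft²·°F·h/BTU
L = ΔR / (R/in) = 27.8/3.69 = 7.534 in

7.53 in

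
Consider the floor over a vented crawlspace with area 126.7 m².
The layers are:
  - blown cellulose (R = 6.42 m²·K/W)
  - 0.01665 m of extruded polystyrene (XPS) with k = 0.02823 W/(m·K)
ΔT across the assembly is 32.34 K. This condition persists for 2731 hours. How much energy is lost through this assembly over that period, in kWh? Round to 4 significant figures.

1596 kWh

0.01665/0.02823 = 0.5898
R_total = 6.42 + 0.5898 = 7.0098 m²·K/W
Q = 126.7 × 32.34 / 7.0098 = 584.54 W
E = 584.54 W × 2731 h / 1000 = 1596.4 kWh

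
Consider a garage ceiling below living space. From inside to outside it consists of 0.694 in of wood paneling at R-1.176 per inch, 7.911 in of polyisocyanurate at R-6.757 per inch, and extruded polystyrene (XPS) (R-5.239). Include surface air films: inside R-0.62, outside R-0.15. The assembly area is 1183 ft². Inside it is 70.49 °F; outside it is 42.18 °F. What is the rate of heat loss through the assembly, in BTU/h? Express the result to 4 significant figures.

555.6 BTU/h

0.694 × 1.176 = 0.81614
7.911 × 6.757 = 53.455
R_total = 0.62 + 0.81614 + 53.455 + 5.239 + 0.15 = 60.28 ft²·°F·h/BTU
Q = A·ΔT/R = 1183 × (70.49 − 42.18) / 60.28 = 555.59 BTU/h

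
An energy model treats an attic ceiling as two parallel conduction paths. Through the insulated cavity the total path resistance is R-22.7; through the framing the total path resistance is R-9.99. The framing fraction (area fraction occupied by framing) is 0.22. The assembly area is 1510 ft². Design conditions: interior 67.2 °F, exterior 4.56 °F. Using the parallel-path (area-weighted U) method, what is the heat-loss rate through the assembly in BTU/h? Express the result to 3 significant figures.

U_eff = 0.78/22.7 + 0.22/9.99 = 0.03436 + 0.02202 = 0.05638
R_eff = 1/U_eff = 17.74 ft²·°F·h/BTU
Q = 1510 × (67.2 − 4.56) / 17.74 = 5333 BTU/h

5330 BTU/h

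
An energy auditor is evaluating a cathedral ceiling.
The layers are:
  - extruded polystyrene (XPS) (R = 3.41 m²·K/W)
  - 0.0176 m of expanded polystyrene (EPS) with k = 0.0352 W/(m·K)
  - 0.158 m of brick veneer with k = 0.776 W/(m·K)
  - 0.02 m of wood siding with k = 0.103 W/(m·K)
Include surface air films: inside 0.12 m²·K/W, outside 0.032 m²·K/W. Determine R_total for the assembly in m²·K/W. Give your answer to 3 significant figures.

0.0176/0.0352 = 0.5
0.158/0.776 = 0.2036
0.02/0.103 = 0.1942
R_total = 0.12 + 3.41 + 0.5 + 0.2036 + 0.1942 + 0.032 = 4.46 m²·K/W

4.46 m²·K/W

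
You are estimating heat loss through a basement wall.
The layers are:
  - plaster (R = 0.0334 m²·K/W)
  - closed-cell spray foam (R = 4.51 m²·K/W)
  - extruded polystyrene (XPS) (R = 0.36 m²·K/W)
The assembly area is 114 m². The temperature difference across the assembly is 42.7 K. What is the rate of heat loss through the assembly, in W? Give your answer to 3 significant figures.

R_total = 0.0334 + 4.51 + 0.36 = 4.903 m²·K/W
Q = A·ΔT/R = 114 × 42.7 / 4.903 = 992.7 W

993 W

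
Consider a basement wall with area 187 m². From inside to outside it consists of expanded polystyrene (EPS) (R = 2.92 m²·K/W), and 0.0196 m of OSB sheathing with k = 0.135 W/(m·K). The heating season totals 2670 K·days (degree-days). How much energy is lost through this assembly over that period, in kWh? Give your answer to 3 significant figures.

3910 kWh

0.0196/0.135 = 0.1452
R_total = 2.92 + 0.1452 = 3.065 m²·K/W
E = A × HDD × 24 / R / 1000 = 187 × 2670 × 24 / 3.065 / 1000 = 3909 kWh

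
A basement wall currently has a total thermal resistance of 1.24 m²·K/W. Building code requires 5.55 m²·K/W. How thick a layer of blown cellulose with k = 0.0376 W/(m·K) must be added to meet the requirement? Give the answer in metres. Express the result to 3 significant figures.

0.162 m

ΔR = 5.55 − 1.24 = 4.31 m²·K/W
L = ΔR × k = 4.31 × 0.0376 = 0.1621 m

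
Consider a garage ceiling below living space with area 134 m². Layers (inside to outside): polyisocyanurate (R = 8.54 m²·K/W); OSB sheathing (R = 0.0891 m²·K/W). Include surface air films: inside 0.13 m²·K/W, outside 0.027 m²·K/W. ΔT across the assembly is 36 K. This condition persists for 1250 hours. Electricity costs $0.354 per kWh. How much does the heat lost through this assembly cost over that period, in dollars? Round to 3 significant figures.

243 dollars

R_total = 0.13 + 8.54 + 0.0891 + 0.027 = 8.786 m²·K/W
Q = 134 × 36 / 8.786 = 549 W
E = 549 W × 1250 h / 1000 = 686.3 kWh
Cost = 686.3 × 0.354 = $243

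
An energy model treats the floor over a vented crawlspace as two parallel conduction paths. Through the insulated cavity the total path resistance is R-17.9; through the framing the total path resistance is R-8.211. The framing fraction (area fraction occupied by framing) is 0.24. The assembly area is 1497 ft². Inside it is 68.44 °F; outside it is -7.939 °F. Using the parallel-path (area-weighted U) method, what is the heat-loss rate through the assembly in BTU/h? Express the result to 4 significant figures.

U_eff = 0.76/17.9 + 0.24/8.211 = 0.042458 + 0.029229 = 0.071687
R_eff = 1/U_eff = 13.949 ft²·°F·h/BTU
Q = 1497 × (68.44 − (-7.939)) / 13.949 = 8196.7 BTU/h

8197 BTU/h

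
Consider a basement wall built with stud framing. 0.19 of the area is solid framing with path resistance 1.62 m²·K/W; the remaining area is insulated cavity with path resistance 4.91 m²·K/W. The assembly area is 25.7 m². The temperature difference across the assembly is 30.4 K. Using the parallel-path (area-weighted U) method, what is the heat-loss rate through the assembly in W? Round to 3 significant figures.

U_eff = 0.81/4.91 + 0.19/1.62 = 0.165 + 0.1173 = 0.2823
R_eff = 1/U_eff = 3.543 m²·K/W
Q = 25.7 × 30.4 / 3.543 = 220.5 W

221 W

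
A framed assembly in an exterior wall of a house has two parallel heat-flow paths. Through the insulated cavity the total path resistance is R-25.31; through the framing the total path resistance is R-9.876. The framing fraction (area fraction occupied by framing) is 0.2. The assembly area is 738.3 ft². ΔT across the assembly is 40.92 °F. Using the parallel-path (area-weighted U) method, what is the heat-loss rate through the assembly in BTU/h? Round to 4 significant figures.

1567 BTU/h

U_eff = 0.8/25.31 + 0.2/9.876 = 0.031608 + 0.020251 = 0.051859
R_eff = 1/U_eff = 19.283 ft²·°F·h/BTU
Q = 738.3 × 40.92 / 19.283 = 1566.7 BTU/h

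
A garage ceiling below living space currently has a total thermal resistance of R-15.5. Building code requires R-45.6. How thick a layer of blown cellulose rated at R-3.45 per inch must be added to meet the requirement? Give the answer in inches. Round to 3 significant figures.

ΔR = 45.6 − 15.5 = 30.1 ft²·°F·h/BTU
L = ΔR / (R/in) = 30.1/3.45 = 8.725 in

8.72 in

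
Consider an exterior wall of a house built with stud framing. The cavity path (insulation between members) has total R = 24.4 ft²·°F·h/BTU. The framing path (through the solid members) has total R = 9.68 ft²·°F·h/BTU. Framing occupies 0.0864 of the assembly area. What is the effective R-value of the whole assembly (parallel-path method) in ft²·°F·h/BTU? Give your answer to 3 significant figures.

21.6 ft²·°F·h/BTU

U_eff = 0.9136/24.4 + 0.0864/9.68 = 0.03744 + 0.008926 = 0.04637
R_eff = 1/U_eff = 21.57 ft²·°F·h/BTU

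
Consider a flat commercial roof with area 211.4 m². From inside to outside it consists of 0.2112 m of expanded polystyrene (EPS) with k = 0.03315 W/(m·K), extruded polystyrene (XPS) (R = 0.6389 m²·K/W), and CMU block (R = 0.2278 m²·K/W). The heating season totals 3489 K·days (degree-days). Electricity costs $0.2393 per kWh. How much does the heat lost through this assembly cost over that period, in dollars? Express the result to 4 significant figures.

0.2112/0.03315 = 6.371
R_total = 6.371 + 0.6389 + 0.2278 = 7.2377 m²·K/W
E = A × HDD × 24 / R / 1000 = 211.4 × 3489 × 24 / 7.2377 / 1000 = 2445.8 kWh
Cost = 2445.8 × 0.2393 = $585.27

585.3 dollars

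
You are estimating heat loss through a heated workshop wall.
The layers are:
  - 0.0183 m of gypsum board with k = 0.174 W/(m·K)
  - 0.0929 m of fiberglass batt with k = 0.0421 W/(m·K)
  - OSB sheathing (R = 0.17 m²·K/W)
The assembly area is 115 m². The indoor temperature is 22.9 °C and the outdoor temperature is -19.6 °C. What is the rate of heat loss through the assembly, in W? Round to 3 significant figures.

1970 W

0.0183/0.174 = 0.1052
0.0929/0.0421 = 2.207
R_total = 0.1052 + 2.207 + 0.17 = 2.482 m²·K/W
Q = A·ΔT/R = 115 × (22.9 − (-19.6)) / 2.482 = 1969 W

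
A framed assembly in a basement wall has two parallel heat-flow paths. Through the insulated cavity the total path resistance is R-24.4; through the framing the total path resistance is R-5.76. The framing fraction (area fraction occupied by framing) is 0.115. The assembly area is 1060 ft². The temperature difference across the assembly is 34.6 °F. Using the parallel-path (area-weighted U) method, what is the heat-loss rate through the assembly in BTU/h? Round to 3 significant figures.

U_eff = 0.885/24.4 + 0.115/5.76 = 0.03627 + 0.01997 = 0.05624
R_eff = 1/U_eff = 17.78 ft²·°F·h/BTU
Q = 1060 × 34.6 / 17.78 = 2063 BTU/h

2060 BTU/h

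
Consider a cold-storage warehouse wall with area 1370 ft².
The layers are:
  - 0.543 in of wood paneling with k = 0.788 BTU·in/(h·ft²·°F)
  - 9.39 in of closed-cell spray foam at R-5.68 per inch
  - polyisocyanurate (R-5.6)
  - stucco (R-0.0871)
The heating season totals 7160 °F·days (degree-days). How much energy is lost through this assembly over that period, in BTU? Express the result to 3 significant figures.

0.543/0.788 = 0.6891
9.39 × 5.68 = 53.34
R_total = 0.6891 + 53.34 + 5.6 + 0.0871 = 59.71 ft²·°F·h/BTU
E = A × HDD × 24 / R = 1370 × 7160 × 24 / 59.71 = 3943000 BTU

3940000 BTU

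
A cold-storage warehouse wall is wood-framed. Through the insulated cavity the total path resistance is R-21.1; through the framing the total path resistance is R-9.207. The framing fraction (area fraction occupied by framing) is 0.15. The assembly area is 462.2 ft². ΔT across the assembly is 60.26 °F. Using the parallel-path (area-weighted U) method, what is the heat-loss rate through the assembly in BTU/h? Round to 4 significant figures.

U_eff = 0.85/21.1 + 0.15/9.207 = 0.040284 + 0.016292 = 0.056576
R_eff = 1/U_eff = 17.675 ft²·°F·h/BTU
Q = 462.2 × 60.26 / 17.675 = 1575.8 BTU/h

1576 BTU/h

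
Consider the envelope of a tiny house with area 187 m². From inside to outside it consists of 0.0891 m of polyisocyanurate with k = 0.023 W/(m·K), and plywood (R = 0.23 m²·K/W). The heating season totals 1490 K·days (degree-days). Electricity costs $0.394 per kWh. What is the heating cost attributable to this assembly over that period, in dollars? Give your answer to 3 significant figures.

642 dollars

0.0891/0.023 = 3.874
R_total = 3.874 + 0.23 = 4.104 m²·K/W
E = A × HDD × 24 / R / 1000 = 187 × 1490 × 24 / 4.104 / 1000 = 1629 kWh
Cost = 1629 × 0.394 = $642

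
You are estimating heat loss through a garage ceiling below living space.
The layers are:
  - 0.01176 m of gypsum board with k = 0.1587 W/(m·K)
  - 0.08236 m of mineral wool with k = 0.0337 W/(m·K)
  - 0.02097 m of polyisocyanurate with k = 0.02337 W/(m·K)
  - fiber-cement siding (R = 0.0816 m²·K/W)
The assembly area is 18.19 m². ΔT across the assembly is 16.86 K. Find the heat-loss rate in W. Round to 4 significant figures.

0.01176/0.1587 = 0.074102
0.08236/0.0337 = 2.4439
0.02097/0.02337 = 0.8973
R_total = 0.074102 + 2.4439 + 0.8973 + 0.0816 = 3.4969 m²·K/W
Q = A·ΔT/R = 18.19 × 16.86 / 3.4969 = 87.701 W

87.70 W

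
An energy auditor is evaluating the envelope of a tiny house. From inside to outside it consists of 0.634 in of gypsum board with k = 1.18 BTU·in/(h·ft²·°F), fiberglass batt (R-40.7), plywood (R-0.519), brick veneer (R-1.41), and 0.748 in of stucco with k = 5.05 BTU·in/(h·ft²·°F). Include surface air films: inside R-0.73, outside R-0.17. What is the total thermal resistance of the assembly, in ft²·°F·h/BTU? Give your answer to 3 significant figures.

0.634/1.18 = 0.5373
0.748/5.05 = 0.1481
R_total = 0.73 + 0.5373 + 40.7 + 0.519 + 1.41 + 0.1481 + 0.17 = 44.21 ft²·°F·h/BTU

44.2 ft²·°F·h/BTU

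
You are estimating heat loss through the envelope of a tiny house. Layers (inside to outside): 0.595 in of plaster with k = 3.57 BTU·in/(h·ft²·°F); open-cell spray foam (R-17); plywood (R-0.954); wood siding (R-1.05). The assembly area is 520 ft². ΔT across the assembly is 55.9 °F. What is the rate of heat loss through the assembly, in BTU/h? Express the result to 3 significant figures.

1520 BTU/h

0.595/3.57 = 0.1667
R_total = 0.1667 + 17 + 0.954 + 1.05 = 19.17 ft²·°F·h/BTU
Q = A·ΔT/R = 520 × 55.9 / 19.17 = 1516 BTU/h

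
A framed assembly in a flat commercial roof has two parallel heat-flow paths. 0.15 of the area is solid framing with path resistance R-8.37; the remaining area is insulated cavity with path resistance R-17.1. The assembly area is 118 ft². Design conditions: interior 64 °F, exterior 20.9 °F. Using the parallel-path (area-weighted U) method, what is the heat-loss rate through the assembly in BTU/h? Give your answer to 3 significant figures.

U_eff = 0.85/17.1 + 0.15/8.37 = 0.04971 + 0.01792 = 0.06763
R_eff = 1/U_eff = 14.79 ft²·°F·h/BTU
Q = 118 × (64 − 20.9) / 14.79 = 343.9 BTU/h

344 BTU/h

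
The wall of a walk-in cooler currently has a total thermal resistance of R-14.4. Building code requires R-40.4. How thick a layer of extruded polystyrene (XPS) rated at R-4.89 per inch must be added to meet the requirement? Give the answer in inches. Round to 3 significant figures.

5.32 in

ΔR = 40.4 − 14.4 = 26 ft²·°F·h/BTU
L = ΔR / (R/in) = 26/4.89 = 5.317 in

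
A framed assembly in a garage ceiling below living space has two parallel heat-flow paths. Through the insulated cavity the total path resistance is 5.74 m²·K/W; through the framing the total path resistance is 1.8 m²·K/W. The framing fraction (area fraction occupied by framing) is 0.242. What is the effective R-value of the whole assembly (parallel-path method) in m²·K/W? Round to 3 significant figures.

U_eff = 0.758/5.74 + 0.242/1.8 = 0.1321 + 0.1344 = 0.2665
R_eff = 1/U_eff = 3.752 m²·K/W

3.75 m²·K/W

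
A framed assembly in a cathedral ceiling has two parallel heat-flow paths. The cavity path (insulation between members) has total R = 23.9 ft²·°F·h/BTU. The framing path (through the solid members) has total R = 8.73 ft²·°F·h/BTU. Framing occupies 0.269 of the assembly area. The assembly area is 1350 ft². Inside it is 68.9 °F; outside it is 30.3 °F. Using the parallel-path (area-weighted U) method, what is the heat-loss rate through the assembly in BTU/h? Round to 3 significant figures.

U_eff = 0.731/23.9 + 0.269/8.73 = 0.03059 + 0.03081 = 0.0614
R_eff = 1/U_eff = 16.29 ft²·°F·h/BTU
Q = 1350 × (68.9 − 30.3) / 16.29 = 3200 BTU/h

3200 BTU/h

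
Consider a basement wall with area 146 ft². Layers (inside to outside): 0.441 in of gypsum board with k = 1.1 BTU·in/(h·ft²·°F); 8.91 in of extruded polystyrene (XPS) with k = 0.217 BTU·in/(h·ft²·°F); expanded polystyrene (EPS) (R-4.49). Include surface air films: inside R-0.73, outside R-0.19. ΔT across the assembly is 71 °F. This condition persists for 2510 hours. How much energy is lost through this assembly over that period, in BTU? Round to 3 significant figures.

555000 BTU

0.441/1.1 = 0.4009
8.91/0.217 = 41.06
R_total = 0.73 + 0.4009 + 41.06 + 4.49 + 0.19 = 46.87 ft²·°F·h/BTU
Q = 146 × 71 / 46.87 = 221.2 BTU/h
E = 221.2 × 2510 = 555100 BTU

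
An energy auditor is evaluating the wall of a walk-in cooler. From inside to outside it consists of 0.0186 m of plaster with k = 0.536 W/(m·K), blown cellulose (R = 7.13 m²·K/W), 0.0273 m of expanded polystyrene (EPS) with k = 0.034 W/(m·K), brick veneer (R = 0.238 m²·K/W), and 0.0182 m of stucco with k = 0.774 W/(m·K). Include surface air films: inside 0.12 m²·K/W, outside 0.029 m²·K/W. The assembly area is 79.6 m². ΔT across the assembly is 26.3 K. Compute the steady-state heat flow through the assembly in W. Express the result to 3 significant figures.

0.0186/0.536 = 0.0347
0.0273/0.034 = 0.8029
0.0182/0.774 = 0.02351
R_total = 0.12 + 0.0347 + 7.13 + 0.8029 + 0.238 + 0.02351 + 0.029 = 8.378 m²·K/W
Q = A·ΔT/R = 79.6 × 26.3 / 8.378 = 249.9 W

250 W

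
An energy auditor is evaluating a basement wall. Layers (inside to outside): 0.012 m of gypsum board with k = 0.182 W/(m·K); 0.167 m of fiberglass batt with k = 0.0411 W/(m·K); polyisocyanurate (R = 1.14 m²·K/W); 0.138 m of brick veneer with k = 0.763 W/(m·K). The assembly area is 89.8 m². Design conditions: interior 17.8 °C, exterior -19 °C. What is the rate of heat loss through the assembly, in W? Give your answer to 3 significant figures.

0.012/0.182 = 0.06593
0.167/0.0411 = 4.063
0.138/0.763 = 0.1809
R_total = 0.06593 + 4.063 + 1.14 + 0.1809 = 5.45 m²·K/W
Q = A·ΔT/R = 89.8 × (17.8 − (-19)) / 5.45 = 606.3 W

606 W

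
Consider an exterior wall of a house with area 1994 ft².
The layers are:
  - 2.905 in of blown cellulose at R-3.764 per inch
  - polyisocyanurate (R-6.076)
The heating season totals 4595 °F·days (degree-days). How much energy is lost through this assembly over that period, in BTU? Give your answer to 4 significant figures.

2.905 × 3.764 = 10.934
R_total = 10.934 + 6.076 = 17.01 ft²·°F·h/BTU
E = A × HDD × 24 / R = 1994 × 4595 × 24 / 17.01 = 12927000 BTU

12930000 BTU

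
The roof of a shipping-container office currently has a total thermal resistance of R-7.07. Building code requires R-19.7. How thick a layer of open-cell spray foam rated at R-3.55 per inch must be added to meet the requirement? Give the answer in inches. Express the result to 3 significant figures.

3.56 in

ΔR = 19.7 − 7.07 = 12.63 ft²·°F·h/BTU
L = ΔR / (R/in) = 12.63/3.55 = 3.558 in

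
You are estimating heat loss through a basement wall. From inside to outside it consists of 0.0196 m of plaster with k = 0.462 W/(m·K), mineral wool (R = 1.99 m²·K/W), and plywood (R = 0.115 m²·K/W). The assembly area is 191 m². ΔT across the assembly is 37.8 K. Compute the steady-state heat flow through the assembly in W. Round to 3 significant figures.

3360 W

0.0196/0.462 = 0.04242
R_total = 0.04242 + 1.99 + 0.115 = 2.147 m²·K/W
Q = A·ΔT/R = 191 × 37.8 / 2.147 = 3362 W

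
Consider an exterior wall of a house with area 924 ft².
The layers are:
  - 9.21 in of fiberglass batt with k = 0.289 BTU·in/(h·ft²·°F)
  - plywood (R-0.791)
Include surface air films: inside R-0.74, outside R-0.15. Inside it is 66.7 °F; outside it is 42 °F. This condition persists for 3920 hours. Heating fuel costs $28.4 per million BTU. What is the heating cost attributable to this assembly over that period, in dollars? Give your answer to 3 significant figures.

9.21/0.289 = 31.87
R_total = 0.74 + 31.87 + 0.791 + 0.15 = 33.55 ft²·°F·h/BTU
Q = 924 × (66.7 − 42) / 33.55 = 680.3 BTU/h
E = 680.3 × 3920 = 2667000 BTU
Cost = 2667000/10⁶ × 28.4 = $75.73

75.7 dollars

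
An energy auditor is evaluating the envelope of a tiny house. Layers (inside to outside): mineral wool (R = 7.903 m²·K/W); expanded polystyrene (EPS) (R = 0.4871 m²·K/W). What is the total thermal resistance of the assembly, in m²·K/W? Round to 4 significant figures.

R_total = 7.903 + 0.4871 = 8.3901 m²·K/W

8.390 m²·K/W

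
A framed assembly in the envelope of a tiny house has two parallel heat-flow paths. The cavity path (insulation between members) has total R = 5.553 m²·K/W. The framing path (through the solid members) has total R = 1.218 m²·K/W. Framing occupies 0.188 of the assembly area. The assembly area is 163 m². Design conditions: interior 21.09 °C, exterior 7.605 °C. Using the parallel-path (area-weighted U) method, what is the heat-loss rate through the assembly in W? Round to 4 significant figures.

660.7 W

U_eff = 0.812/5.553 + 0.188/1.218 = 0.14623 + 0.15435 = 0.30058
R_eff = 1/U_eff = 3.3269 m²·K/W
Q = 163 × (21.09 − 7.605) / 3.3269 = 660.69 W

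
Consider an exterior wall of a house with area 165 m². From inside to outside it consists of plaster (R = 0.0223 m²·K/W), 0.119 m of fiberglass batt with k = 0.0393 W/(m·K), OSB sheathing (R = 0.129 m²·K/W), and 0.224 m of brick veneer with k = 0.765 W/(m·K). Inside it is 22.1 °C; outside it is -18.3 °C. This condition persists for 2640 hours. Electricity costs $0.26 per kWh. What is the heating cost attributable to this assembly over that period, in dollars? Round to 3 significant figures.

0.119/0.0393 = 3.028
0.224/0.765 = 0.2928
R_total = 0.0223 + 3.028 + 0.129 + 0.2928 = 3.472 m²·K/W
Q = 165 × (22.1 − (-18.3)) / 3.472 = 1920 W
E = 1920 W × 2640 h / 1000 = 5068 kWh
Cost = 5068 × 0.26 = $1318

1320 dollars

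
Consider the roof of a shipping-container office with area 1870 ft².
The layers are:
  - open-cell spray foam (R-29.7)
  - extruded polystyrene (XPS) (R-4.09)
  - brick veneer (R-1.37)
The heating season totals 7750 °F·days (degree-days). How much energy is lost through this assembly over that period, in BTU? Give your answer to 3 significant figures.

9890000 BTU

R_total = 29.7 + 4.09 + 1.37 = 35.16 ft²·°F·h/BTU
E = A × HDD × 24 / R = 1870 × 7750 × 24 / 35.16 = 9892000 BTU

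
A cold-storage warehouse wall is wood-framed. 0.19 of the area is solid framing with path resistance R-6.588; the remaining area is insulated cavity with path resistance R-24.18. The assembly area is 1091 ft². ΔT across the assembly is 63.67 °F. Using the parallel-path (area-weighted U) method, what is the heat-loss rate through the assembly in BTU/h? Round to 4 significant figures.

U_eff = 0.81/24.18 + 0.19/6.588 = 0.033499 + 0.02884 = 0.062339
R_eff = 1/U_eff = 16.041 ft²·°F·h/BTU
Q = 1091 × 63.67 / 16.041 = 4330.3 BTU/h

4330 BTU/h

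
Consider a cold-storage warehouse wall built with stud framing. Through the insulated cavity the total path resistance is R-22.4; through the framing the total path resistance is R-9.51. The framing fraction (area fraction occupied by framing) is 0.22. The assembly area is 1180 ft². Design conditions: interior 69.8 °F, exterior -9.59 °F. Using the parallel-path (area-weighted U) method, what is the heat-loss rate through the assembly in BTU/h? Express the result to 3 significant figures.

U_eff = 0.78/22.4 + 0.22/9.51 = 0.03482 + 0.02313 = 0.05795
R_eff = 1/U_eff = 17.25 ft²·°F·h/BTU
Q = 1180 × (69.8 − (-9.59)) / 17.25 = 5429 BTU/h

5430 BTU/h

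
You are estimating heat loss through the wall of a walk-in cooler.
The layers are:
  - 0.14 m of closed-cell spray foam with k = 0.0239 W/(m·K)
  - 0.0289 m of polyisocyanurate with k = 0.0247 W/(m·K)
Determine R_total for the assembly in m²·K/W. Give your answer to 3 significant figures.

7.03 m²·K/W

0.14/0.0239 = 5.858
0.0289/0.0247 = 1.17
R_total = 5.858 + 1.17 = 7.028 m²·K/W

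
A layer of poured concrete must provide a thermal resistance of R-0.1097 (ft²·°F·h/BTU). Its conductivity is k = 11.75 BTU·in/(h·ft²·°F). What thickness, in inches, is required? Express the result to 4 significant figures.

L = R × k = 0.1097 × 11.75 = 1.289 in

1.289 in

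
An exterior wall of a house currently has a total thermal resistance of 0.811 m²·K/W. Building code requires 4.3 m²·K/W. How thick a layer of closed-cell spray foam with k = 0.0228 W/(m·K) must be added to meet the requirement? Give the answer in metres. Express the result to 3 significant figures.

ΔR = 4.3 − 0.811 = 3.489 m²·K/W
L = ΔR × k = 3.489 × 0.0228 = 0.07955 m

0.0795 m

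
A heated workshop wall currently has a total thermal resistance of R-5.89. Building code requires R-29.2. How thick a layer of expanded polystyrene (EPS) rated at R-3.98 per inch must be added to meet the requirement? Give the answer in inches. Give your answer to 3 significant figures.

5.86 in

ΔR = 29.2 − 5.89 = 23.31 ft²·°F·h/BTU
L = ΔR / (R/in) = 23.31/3.98 = 5.857 in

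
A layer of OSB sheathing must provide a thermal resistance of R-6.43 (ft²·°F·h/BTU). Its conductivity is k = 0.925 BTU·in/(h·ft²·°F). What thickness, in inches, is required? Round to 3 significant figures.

5.95 in

L = R × k = 6.43 × 0.925 = 5.948 in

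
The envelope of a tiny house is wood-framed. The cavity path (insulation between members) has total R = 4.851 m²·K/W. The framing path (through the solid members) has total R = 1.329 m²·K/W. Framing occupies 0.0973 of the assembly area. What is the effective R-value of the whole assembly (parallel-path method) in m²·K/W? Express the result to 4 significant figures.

U_eff = 0.9027/4.851 + 0.0973/1.329 = 0.18609 + 0.073213 = 0.2593
R_eff = 1/U_eff = 3.8566 m²·K/W

3.857 m²·K/W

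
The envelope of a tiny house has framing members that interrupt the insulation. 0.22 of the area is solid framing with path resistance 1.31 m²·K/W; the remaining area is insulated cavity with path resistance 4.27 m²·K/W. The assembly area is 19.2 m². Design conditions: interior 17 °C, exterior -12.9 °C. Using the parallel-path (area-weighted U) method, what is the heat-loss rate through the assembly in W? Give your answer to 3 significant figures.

U_eff = 0.78/4.27 + 0.22/1.31 = 0.1827 + 0.1679 = 0.3506
R_eff = 1/U_eff = 2.852 m²·K/W
Q = 19.2 × (17 − (-12.9)) / 2.852 = 201.3 W

201 W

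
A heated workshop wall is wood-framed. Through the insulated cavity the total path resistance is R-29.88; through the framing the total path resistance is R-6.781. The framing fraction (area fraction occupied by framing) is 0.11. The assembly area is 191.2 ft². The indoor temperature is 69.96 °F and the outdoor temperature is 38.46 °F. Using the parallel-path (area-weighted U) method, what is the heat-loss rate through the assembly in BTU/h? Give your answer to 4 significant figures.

277.1 BTU/h

U_eff = 0.89/29.88 + 0.11/6.781 = 0.029786 + 0.016222 = 0.046008
R_eff = 1/U_eff = 21.736 ft²·°F·h/BTU
Q = 191.2 × (69.96 − 38.46) / 21.736 = 277.09 BTU/h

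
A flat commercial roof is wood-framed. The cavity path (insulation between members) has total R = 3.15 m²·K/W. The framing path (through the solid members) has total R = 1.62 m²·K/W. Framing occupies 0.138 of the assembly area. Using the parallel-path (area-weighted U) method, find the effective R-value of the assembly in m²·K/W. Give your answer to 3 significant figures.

U_eff = 0.862/3.15 + 0.138/1.62 = 0.2737 + 0.08519 = 0.3588
R_eff = 1/U_eff = 2.787 m²·K/W

2.79 m²·K/W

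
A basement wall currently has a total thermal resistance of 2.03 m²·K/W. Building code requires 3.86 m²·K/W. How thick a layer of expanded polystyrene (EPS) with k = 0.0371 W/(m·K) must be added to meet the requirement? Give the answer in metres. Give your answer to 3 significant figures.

ΔR = 3.86 − 2.03 = 1.83 m²·K/W
L = ΔR × k = 1.83 × 0.0371 = 0.06789 m

0.0679 m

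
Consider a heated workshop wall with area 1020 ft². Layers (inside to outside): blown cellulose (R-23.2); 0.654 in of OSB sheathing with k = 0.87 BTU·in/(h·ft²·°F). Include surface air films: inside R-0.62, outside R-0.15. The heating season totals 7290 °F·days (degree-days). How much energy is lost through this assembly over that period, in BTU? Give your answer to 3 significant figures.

7220000 BTU

0.654/0.87 = 0.7517
R_total = 0.62 + 23.2 + 0.7517 + 0.15 = 24.72 ft²·°F·h/BTU
E = A × HDD × 24 / R = 1020 × 7290 × 24 / 24.72 = 7219000 BTU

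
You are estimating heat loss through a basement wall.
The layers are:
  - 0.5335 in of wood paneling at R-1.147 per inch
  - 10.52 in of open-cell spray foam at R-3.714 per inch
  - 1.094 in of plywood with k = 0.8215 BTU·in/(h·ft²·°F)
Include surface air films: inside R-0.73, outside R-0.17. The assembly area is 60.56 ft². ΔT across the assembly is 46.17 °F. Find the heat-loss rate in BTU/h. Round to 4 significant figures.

66.71 BTU/h

0.5335 × 1.147 = 0.61192
10.52 × 3.714 = 39.071
1.094/0.8215 = 1.3317
R_total = 0.73 + 0.61192 + 39.071 + 1.3317 + 0.17 = 41.915 ft²·°F·h/BTU
Q = A·ΔT/R = 60.56 × 46.17 / 41.915 = 66.708 BTU/h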